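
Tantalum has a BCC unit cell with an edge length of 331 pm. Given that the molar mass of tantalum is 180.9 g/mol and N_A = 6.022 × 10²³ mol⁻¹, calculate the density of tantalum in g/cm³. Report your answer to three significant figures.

16.6 g/cm³

A BCC unit cell contains Z = 2 atoms.
Cell volume: a³ = (331 pm)³ = (3.310 × 10^-8 cm)³ = 3.626 × 10^-23 cm³.
ρ = Z·M/(N_A·a³) = 2 × 180.9 / (6.022 × 10²³ × 3.626 × 10^-23) = 16.57 g/cm³.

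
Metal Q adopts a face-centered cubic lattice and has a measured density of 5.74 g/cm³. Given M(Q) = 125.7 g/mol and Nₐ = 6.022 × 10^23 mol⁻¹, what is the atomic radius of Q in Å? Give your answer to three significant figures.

1.86 Å

For an FCC cell (Z = 4), a³ = Z·M/(N_A·ρ) = 4 × 125.7 / (6.022 × 10²³ × 5.740) = 1.455 × 10^-22 cm³, so a = 5.259 × 10^-8 cm = 5.259 Å.
Atoms touch along the face diagonal, so √2·a = 4r, so r = 0.3536 × a = 1.86 Å.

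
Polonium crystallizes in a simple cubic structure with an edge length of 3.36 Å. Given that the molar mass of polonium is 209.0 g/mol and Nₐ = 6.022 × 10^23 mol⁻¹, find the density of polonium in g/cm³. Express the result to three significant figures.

9.15 g/cm³

A simple cubic unit cell contains Z = 1 atom.
Cell volume: a³ = (3.36 Å)³ = (3.360 × 10^-8 cm)³ = 3.793 × 10^-23 cm³.
ρ = Z·M/(N_A·a³) = 1 × 209.0 / (6.022 × 10²³ × 3.793 × 10^-23) = 9.149 g/cm³.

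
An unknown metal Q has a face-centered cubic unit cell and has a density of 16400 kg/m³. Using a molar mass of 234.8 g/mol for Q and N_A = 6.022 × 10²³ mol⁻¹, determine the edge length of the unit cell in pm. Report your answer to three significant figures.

456 pm

With Z = 4 atoms per FCC cell, a³ = Z·M/(N_A·ρ) = 4 × 234.8 / (6.022 × 10²³ × 16.40 g/cm³) = 9.510 × 10^-23 cm³.
a = (9.510 × 10^-23)^(1/3) = 4.564 × 10^-8 cm = 456 pm.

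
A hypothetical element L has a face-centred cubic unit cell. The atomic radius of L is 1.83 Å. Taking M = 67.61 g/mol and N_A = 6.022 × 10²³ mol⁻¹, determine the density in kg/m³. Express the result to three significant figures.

3240 kg/m³

In an FCC lattice, atoms touch along the face diagonal, so √2·a = 4r, giving a = 5.176 Å = 5.176 × 10^-8 cm.
With Z = 4, ρ = Z·M/(N_A·a³) = 4 × 67.61 / (6.022 × 10²³ × 1.387 × 10^-22) = 3.238 g/cm³ = 3240 kg/m³.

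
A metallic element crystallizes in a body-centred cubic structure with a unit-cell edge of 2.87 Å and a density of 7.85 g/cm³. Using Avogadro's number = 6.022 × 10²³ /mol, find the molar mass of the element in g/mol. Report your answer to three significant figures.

55.9 g/mol

A BCC cell has Z = 2 atoms; a = 2.870 × 10^-8 cm.
M = ρ·N_A·a³/Z = 7.85 × 6.022 × 10²³ × 2.364 × 10^-23 / 2 = 55.9 g/mol.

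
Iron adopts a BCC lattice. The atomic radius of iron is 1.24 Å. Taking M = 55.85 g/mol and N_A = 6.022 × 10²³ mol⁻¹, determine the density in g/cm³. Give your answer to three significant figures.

7.90 g/cm³

In a BCC lattice, atoms touch along the body diagonal, so √3·a = 4r, giving a = 2.864 Å = 2.864 × 10^-8 cm.
With Z = 2, ρ = Z·M/(N_A·a³) = 2 × 55.85 / (6.022 × 10²³ × 2.348 × 10^-23) = 7.899 g/cm³.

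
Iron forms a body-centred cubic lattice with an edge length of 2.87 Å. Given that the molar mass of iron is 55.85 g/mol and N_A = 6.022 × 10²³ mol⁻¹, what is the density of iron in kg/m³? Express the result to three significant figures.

7850 kg/m³

A BCC unit cell contains Z = 2 atoms.
Cell volume: a³ = (2.87 Å)³ = (2.870 × 10^-8 cm)³ = 2.364 × 10^-23 cm³.
ρ = Z·M/(N_A·a³) = 2 × 55.85 / (6.022 × 10²³ × 2.364 × 10^-23) = 7.846 g/cm³ = 7850 kg/m³.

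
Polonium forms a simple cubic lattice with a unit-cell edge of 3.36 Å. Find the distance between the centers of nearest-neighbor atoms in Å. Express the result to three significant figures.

In a simple cubic structure, atoms touch along the cell edge, so a = 2r; the nearest-neighbor distance equals 2r = 1.000·a.
d = 1.000 × 3.36 = 3.36 Å.

3.36 Å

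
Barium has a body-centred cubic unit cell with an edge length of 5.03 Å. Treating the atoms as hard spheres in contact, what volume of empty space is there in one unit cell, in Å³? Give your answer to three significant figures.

40.7 Å³

In a BCC lattice atoms touch along the body diagonal, so √3·a = 4r, so r = 0.4330a = 2.178 Å.
V_cell = a³ = 127.3 Å³; V_atoms = 2 × (4/3)πr³ = 86.56 Å³.
Empty space = 127.3 − 86.56 = 40.7 Å³.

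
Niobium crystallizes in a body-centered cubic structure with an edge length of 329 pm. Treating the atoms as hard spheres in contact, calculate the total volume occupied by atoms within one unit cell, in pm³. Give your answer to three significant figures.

In a BCC lattice atoms touch along the body diagonal, so √3·a = 4r, so r = 0.4330a = 142.5 pm.
V_atoms = Z × (4/3)πr³ = 2 × (4/3)π × (142.5)³ = 2.42 × 10^7 pm³.

2.42 × 10^7 pm³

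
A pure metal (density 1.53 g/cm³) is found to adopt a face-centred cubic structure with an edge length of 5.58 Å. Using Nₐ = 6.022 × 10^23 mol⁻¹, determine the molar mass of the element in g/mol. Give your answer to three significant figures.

An FCC cell has Z = 4 atoms; a = 5.580 × 10^-8 cm.
M = ρ·N_A·a³/Z = 1.53 × 6.022 × 10²³ × 1.737 × 10^-22 / 4 = 40.0 g/mol.

40.0 g/mol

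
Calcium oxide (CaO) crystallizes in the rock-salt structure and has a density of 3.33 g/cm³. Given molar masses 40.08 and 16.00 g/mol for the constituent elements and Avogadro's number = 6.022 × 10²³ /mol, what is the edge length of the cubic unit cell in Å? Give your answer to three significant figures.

4.82 Å

M(CaO) = 56.08 g/mol; Z = 4 formula units per cell.
a³ = Z·M/(N_A·ρ) = 4 × 56.08 / (6.022 × 10²³ × 3.33) = 1.119 × 10^-22 cm³, so a = 4.818 × 10^-8 cm = 4.82 Å.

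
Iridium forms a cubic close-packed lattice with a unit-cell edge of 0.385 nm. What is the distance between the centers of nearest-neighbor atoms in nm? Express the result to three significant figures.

0.272 nm

In an FCC structure, atoms touch along the face diagonal, so √2·a = 4r; the nearest-neighbor distance equals 2r = 0.7071·a.
d = 0.7071 × 0.385 = 0.272 nm.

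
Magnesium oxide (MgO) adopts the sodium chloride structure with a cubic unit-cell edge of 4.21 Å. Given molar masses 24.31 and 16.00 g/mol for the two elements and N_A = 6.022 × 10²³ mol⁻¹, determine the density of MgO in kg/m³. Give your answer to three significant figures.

The sodium chloride structure contains Z = 4 formula units per cell; M(MgO) = 24.31 + 16.00 = 40.31 g/mol.
a³ = (4.210 × 10^-8 cm)³ = 7.462 × 10^-23 cm³.
ρ = 4 × 40.31 / (6.022 × 10²³ × 7.462 × 10^-23) = 3.588 g/cm³ = 3590 kg/m³.

3590 kg/m³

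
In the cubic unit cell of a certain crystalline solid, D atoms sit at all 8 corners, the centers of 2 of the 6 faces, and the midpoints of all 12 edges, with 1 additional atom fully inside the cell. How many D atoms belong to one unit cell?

Corner atoms are shared by 8 cells (1/8 each), face atoms by 2 (1/2 each), edge atoms by 4 (1/4 each), interior atoms are unshared.
Net atoms = 8 × 1/8 + 2 × 1/2 + 12 × 1/4 + 1 = 1 + 1 + 3 + 1 = 6.

6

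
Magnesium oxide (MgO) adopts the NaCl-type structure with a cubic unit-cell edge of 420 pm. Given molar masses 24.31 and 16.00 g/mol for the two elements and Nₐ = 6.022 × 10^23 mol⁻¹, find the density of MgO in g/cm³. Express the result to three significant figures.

The NaCl-type structure contains Z = 4 formula units per cell; M(MgO) = 24.31 + 16.00 = 40.31 g/mol.
a³ = (4.200 × 10^-8 cm)³ = 7.409 × 10^-23 cm³.
ρ = 4 × 40.31 / (6.022 × 10²³ × 7.409 × 10^-23) = 3.614 g/cm³.

3.61 g/cm³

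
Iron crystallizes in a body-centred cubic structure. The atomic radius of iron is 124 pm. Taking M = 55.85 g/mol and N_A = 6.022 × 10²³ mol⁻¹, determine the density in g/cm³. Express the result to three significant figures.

In a BCC lattice, atoms touch along the body diagonal, so √3·a = 4r, giving a = 286.4 pm = 2.864 × 10^-8 cm.
With Z = 2, ρ = Z·M/(N_A·a³) = 2 × 55.85 / (6.022 × 10²³ × 2.348 × 10^-23) = 7.899 g/cm³.

7.90 g/cm³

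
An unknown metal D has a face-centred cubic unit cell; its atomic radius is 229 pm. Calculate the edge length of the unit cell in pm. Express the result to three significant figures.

In an FCC lattice, atoms touch along the face diagonal, so √2·a = 4r.
a = 4r/√2 = 4 × 229 / 1.4142 = 648 pm.

648 pm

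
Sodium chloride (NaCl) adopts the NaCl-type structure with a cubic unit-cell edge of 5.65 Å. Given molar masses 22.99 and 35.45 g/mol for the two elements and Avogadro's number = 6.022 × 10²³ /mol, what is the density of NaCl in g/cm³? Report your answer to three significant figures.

2.15 g/cm³

The NaCl-type structure contains Z = 4 formula units per cell; M(NaCl) = 22.99 + 35.45 = 58.44 g/mol.
a³ = (5.650 × 10^-8 cm)³ = 1.804 × 10^-22 cm³.
ρ = 4 × 58.44 / (6.022 × 10²³ × 1.804 × 10^-22) = 2.152 g/cm³.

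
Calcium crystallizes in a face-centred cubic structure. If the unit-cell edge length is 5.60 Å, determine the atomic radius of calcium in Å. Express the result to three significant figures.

1.98 Å

In an FCC lattice, atoms touch along the face diagonal, so √2·a = 4r.
r = √2·a/4 = 1.4142 × 5.60 / 4 = 1.98 Å.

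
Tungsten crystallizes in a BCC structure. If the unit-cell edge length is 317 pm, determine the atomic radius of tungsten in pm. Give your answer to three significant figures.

137 pm

In a BCC lattice, atoms touch along the body diagonal, so √3·a = 4r.
r = √3·a/4 = 1.7321 × 317 / 4 = 137 pm.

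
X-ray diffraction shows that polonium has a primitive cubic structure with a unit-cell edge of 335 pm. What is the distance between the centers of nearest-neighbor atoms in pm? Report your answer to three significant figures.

In a simple cubic structure, atoms touch along the cell edge, so a = 2r; the nearest-neighbor distance equals 2r = 1.000·a.
d = 1.000 × 335 = 335 pm.

335 pm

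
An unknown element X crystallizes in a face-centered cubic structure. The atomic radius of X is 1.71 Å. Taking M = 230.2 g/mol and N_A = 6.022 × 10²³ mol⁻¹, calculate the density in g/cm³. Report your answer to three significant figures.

13.5 g/cm³

In an FCC lattice, atoms touch along the face diagonal, so √2·a = 4r, giving a = 4.837 Å = 4.837 × 10^-8 cm.
With Z = 4, ρ = Z·M/(N_A·a³) = 4 × 230.2 / (6.022 × 10²³ × 1.131 × 10^-22) = 13.51 g/cm³.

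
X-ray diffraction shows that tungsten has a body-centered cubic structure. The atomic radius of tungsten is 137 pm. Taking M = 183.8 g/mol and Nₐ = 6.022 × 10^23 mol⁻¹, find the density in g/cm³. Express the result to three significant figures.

19.3 g/cm³

In a BCC lattice, atoms touch along the body diagonal, so √3·a = 4r, giving a = 316.4 pm = 3.164 × 10^-8 cm.
With Z = 2, ρ = Z·M/(N_A·a³) = 2 × 183.8 / (6.022 × 10²³ × 3.167 × 10^-23) = 19.27 g/cm³.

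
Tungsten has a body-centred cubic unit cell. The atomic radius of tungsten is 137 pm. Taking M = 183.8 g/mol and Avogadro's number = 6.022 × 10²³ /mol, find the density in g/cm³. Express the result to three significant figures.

In a BCC lattice, atoms touch along the body diagonal, so √3·a = 4r, giving a = 316.4 pm = 3.164 × 10^-8 cm.
With Z = 2, ρ = Z·M/(N_A·a³) = 2 × 183.8 / (6.022 × 10²³ × 3.167 × 10^-23) = 19.27 g/cm³.

19.3 g/cm³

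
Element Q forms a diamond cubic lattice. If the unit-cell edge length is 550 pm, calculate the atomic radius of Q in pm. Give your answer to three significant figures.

119 pm

In a diamond cubic lattice, nearest neighbors lie along the body diagonal with √3·a = 8r.
r = √3·a/8 = 1.7321 × 550 / 8 = 119 pm.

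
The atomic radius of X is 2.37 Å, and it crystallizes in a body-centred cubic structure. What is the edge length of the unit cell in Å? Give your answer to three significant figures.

5.47 Å

In a BCC lattice, atoms touch along the body diagonal, so √3·a = 4r.
a = 4r/√3 = 4 × 2.37 / 1.7321 = 5.47 Å.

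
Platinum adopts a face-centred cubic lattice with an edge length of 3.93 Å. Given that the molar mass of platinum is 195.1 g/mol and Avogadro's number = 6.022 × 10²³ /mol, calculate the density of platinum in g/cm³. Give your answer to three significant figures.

21.4 g/cm³

An FCC unit cell contains Z = 4 atoms.
Cell volume: a³ = (3.93 Å)³ = (3.930 × 10^-8 cm)³ = 6.070 × 10^-23 cm³.
ρ = Z·M/(N_A·a³) = 4 × 195.1 / (6.022 × 10²³ × 6.070 × 10^-23) = 21.35 g/cm³.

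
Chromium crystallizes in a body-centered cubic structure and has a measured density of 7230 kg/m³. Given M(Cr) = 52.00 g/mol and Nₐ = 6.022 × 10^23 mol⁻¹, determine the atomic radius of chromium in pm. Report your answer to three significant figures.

For a BCC cell (Z = 2), a³ = Z·M/(N_A·ρ) = 2 × 52.00 / (6.022 × 10²³ × 7.230) = 2.389 × 10^-23 cm³, so a = 2.880 × 10^-8 cm = 288.0 pm.
Atoms touch along the body diagonal, so √3·a = 4r, so r = 0.4330 × a = 125 pm.

125 pm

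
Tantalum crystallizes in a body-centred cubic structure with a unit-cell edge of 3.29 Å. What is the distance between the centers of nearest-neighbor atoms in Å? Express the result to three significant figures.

2.85 Å

In a BCC structure, atoms touch along the body diagonal, so √3·a = 4r; the nearest-neighbor distance equals 2r = 0.8660·a.
d = 0.8660 × 3.29 = 2.85 Å.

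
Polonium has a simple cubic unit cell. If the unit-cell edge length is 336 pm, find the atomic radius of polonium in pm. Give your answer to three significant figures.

In a simple cubic lattice, atoms touch along the cell edge, so a = 2r.
r = a/2 = 336/2 = 168 pm.

168 pm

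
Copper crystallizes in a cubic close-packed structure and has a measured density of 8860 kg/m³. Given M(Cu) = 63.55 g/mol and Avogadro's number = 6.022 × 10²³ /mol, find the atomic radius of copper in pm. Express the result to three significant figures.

For an FCC cell (Z = 4), a³ = Z·M/(N_A·ρ) = 4 × 63.55 / (6.022 × 10²³ × 8.860) = 4.764 × 10^-23 cm³, so a = 3.625 × 10^-8 cm = 362.5 pm.
Atoms touch along the face diagonal, so √2·a = 4r, so r = 0.3536 × a = 128 pm.

128 pm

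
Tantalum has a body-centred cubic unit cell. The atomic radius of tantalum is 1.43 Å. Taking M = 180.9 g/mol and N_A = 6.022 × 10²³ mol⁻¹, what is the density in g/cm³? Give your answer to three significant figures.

16.7 g/cm³

In a BCC lattice, atoms touch along the body diagonal, so √3·a = 4r, giving a = 3.302 Å = 3.302 × 10^-8 cm.
With Z = 2, ρ = Z·M/(N_A·a³) = 2 × 180.9 / (6.022 × 10²³ × 3.602 × 10^-23) = 16.68 g/cm³.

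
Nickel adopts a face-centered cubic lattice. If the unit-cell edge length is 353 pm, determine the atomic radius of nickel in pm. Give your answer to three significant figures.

125 pm

In an FCC lattice, atoms touch along the face diagonal, so √2·a = 4r.
r = √2·a/4 = 1.4142 × 353 / 4 = 125 pm.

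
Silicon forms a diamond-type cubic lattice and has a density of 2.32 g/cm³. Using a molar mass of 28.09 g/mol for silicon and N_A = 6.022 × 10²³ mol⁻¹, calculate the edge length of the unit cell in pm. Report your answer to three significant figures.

With Z = 8 atoms per diamond cubic cell, a³ = Z·M/(N_A·ρ) = 8 × 28.09 / (6.022 × 10²³ × 2.320 g/cm³) = 1.608 × 10^-22 cm³.
a = (1.608 × 10^-22)^(1/3) = 5.438 × 10^-8 cm = 544 pm.

544 pm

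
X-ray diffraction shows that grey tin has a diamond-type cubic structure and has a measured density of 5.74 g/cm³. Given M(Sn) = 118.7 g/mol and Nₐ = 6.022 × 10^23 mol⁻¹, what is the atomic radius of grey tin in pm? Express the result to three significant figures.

141 pm

For a diamond cubic cell (Z = 8), a³ = Z·M/(N_A·ρ) = 8 × 118.7 / (6.022 × 10²³ × 5.740) = 2.747 × 10^-22 cm³, so a = 6.501 × 10^-8 cm = 650.1 pm.
Nearest neighbors lie along the body diagonal with √3·a = 8r, so r = 0.2165 × a = 141 pm.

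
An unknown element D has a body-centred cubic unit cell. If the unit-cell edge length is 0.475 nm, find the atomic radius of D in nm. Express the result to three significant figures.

0.206 nm

In a BCC lattice, atoms touch along the body diagonal, so √3·a = 4r.
r = √3·a/4 = 1.7321 × 0.475 / 4 = 0.206 nm.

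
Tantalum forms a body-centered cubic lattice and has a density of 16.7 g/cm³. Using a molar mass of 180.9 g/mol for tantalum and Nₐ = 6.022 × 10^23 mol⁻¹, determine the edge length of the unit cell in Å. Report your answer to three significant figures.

With Z = 2 atoms per BCC cell, a³ = Z·M/(N_A·ρ) = 2 × 180.9 / (6.022 × 10²³ × 16.70 g/cm³) = 3.598 × 10^-23 cm³.
a = (3.598 × 10^-23)^(1/3) = 3.301 × 10^-8 cm = 3.30 Å.

3.30 Å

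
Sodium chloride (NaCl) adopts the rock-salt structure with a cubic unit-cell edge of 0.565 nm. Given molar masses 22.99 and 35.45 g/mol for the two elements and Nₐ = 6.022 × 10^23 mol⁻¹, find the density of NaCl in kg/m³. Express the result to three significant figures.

2150 kg/m³

The rock-salt structure contains Z = 4 formula units per cell; M(NaCl) = 22.99 + 35.45 = 58.44 g/mol.
a³ = (5.650 × 10^-8 cm)³ = 1.804 × 10^-22 cm³.
ρ = 4 × 58.44 / (6.022 × 10²³ × 1.804 × 10^-22) = 2.152 g/cm³ = 2150 kg/m³.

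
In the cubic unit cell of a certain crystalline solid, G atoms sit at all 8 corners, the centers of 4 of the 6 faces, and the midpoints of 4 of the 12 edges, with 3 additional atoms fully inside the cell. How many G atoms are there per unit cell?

Corner atoms are shared by 8 cells (1/8 each), face atoms by 2 (1/2 each), edge atoms by 4 (1/4 each), interior atoms are unshared.
Net atoms = 8 × 1/8 + 4 × 1/2 + 4 × 1/4 + 3 = 1 + 2 + 1 + 3 = 7.

7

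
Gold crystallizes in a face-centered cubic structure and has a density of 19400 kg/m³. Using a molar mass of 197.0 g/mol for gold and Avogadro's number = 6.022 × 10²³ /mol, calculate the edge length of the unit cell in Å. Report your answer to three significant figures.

4.07 Å

With Z = 4 atoms per FCC cell, a³ = Z·M/(N_A·ρ) = 4 × 197.0 / (6.022 × 10²³ × 19.40 g/cm³) = 6.745 × 10^-23 cm³.
a = (6.745 × 10^-23)^(1/3) = 4.071 × 10^-8 cm = 4.07 Å.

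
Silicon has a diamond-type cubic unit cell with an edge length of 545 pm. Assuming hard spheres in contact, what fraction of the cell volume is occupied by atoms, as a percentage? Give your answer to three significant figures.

34.0%

In a diamond cubic lattice nearest neighbors lie along the body diagonal with √3·a = 8r, so r = 0.2165a = 118.0 pm.
Packing fraction = Z·(4/3)πr³ / a³ = 8 × (4/3)π × (118.0)³ / (545)³ = 0.3401 = 34.0%.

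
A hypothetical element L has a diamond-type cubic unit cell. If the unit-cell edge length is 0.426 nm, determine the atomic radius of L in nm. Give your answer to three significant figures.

In a diamond cubic lattice, nearest neighbors lie along the body diagonal with √3·a = 8r.
r = √3·a/8 = 1.7321 × 0.426 / 8 = 0.0922 nm.

0.0922 nm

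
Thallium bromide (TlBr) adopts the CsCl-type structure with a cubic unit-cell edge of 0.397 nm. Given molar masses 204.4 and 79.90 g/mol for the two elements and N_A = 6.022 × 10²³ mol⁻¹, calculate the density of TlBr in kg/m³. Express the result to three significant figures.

7550 kg/m³

The CsCl-type structure contains Z = 1 formula unit per cell; M(TlBr) = 204.4 + 79.90 = 284.3 g/mol.
a³ = (3.970 × 10^-8 cm)³ = 6.257 × 10^-23 cm³.
ρ = 1 × 284.3 / (6.022 × 10²³ × 6.257 × 10^-23) = 7.545 g/cm³ = 7550 kg/m³.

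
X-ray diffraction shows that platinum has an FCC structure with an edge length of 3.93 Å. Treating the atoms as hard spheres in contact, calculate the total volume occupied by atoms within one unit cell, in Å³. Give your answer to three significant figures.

44.9 Å³

In an FCC lattice atoms touch along the face diagonal, so √2·a = 4r, so r = 0.3536a = 1.389 Å.
V_atoms = Z × (4/3)πr³ = 4 × (4/3)π × (1.389)³ = 44.9 Å³.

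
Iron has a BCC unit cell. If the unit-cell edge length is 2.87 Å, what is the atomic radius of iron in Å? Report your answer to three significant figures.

In a BCC lattice, atoms touch along the body diagonal, so √3·a = 4r.
r = √3·a/4 = 1.7321 × 2.87 / 4 = 1.24 Å.

1.24 Å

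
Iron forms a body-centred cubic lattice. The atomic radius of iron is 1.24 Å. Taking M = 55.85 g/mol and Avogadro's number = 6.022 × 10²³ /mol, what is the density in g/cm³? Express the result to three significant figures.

7.90 g/cm³

In a BCC lattice, atoms touch along the body diagonal, so √3·a = 4r, giving a = 2.864 Å = 2.864 × 10^-8 cm.
With Z = 2, ρ = Z·M/(N_A·a³) = 2 × 55.85 / (6.022 × 10²³ × 2.348 × 10^-23) = 7.899 g/cm³.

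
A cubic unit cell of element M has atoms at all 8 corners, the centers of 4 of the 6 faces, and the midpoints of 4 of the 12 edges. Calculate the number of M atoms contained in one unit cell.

4

Corner atoms are shared by 8 cells (1/8 each), face atoms by 2 (1/2 each), edge atoms by 4 (1/4 each).
Net atoms = 8 × 1/8 + 4 × 1/2 + 4 × 1/4 = 1 + 2 + 1 = 4.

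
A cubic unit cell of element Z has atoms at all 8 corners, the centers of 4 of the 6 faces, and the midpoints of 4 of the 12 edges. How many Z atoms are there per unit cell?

4

Corner atoms are shared by 8 cells (1/8 each), face atoms by 2 (1/2 each), edge atoms by 4 (1/4 each).
Net atoms = 8 × 1/8 + 4 × 1/2 + 4 × 1/4 = 1 + 2 + 1 = 4.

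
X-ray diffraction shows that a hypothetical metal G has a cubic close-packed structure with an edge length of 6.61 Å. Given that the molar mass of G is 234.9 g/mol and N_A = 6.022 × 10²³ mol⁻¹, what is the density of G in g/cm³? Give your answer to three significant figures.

5.40 g/cm³

An FCC unit cell contains Z = 4 atoms.
Cell volume: a³ = (6.61 Å)³ = (6.610 × 10^-8 cm)³ = 2.888 × 10^-22 cm³.
ρ = Z·M/(N_A·a³) = 4 × 234.9 / (6.022 × 10²³ × 2.888 × 10^-22) = 5.403 g/cm³.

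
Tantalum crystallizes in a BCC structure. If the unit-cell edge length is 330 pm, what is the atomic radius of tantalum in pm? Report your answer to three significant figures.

In a BCC lattice, atoms touch along the body diagonal, so √3·a = 4r.
r = √3·a/4 = 1.7321 × 330 / 4 = 143 pm.

143 pm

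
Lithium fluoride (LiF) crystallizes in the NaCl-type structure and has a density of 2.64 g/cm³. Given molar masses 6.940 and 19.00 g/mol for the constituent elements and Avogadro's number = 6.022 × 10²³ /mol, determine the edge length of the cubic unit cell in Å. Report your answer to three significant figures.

M(LiF) = 25.94 g/mol; Z = 4 formula units per cell.
a³ = Z·M/(N_A·ρ) = 4 × 25.94 / (6.022 × 10²³ × 2.64) = 6.527 × 10^-23 cm³, so a = 4.026 × 10^-8 cm = 4.03 Å.

4.03 Å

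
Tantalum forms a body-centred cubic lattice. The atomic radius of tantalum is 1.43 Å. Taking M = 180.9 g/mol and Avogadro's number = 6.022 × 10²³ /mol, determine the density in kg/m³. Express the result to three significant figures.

16700 kg/m³

In a BCC lattice, atoms touch along the body diagonal, so √3·a = 4r, giving a = 3.302 Å = 3.302 × 10^-8 cm.
With Z = 2, ρ = Z·M/(N_A·a³) = 2 × 180.9 / (6.022 × 10²³ × 3.602 × 10^-23) = 16.68 g/cm³ = 16700 kg/m³.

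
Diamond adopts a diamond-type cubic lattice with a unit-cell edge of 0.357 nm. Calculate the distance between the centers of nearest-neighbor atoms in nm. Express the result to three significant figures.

In a diamond cubic structure, nearest neighbors lie along the body diagonal with √3·a = 8r; the nearest-neighbor distance equals 2r = 0.4330·a.
d = 0.4330 × 0.357 = 0.155 nm.

0.155 nm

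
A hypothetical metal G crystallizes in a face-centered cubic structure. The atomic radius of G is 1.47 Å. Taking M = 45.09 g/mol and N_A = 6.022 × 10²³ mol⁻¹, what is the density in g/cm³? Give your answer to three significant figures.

4.17 g/cm³

In an FCC lattice, atoms touch along the face diagonal, so √2·a = 4r, giving a = 4.158 Å = 4.158 × 10^-8 cm.
With Z = 4, ρ = Z·M/(N_A·a³) = 4 × 45.09 / (6.022 × 10²³ × 7.188 × 10^-23) = 4.167 g/cm³.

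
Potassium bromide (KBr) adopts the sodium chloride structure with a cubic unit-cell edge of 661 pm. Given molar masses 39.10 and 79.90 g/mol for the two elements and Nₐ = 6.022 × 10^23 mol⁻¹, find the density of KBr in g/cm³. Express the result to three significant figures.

The sodium chloride structure contains Z = 4 formula units per cell; M(KBr) = 39.10 + 79.90 = 119.0 g/mol.
a³ = (6.610 × 10^-8 cm)³ = 2.888 × 10^-22 cm³.
ρ = 4 × 119.0 / (6.022 × 10²³ × 2.888 × 10^-22) = 2.737 g/cm³.

2.74 g/cm³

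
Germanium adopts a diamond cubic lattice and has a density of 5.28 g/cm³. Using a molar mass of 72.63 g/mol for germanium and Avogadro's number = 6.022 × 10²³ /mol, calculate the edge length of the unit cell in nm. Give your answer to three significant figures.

0.567 nm

With Z = 8 atoms per diamond cubic cell, a³ = Z·M/(N_A·ρ) = 8 × 72.63 / (6.022 × 10²³ × 5.280 g/cm³) = 1.827 × 10^-22 cm³.
a = (1.827 × 10^-22)^(1/3) = 5.675 × 10^-8 cm = 0.567 nm.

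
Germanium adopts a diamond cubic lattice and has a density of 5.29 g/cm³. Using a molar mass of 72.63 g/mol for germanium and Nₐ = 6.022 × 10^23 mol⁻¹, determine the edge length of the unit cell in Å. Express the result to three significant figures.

With Z = 8 atoms per diamond cubic cell, a³ = Z·M/(N_A·ρ) = 8 × 72.63 / (6.022 × 10²³ × 5.290 g/cm³) = 1.824 × 10^-22 cm³.
a = (1.824 × 10^-22)^(1/3) = 5.671 × 10^-8 cm = 5.67 Å.

5.67 Å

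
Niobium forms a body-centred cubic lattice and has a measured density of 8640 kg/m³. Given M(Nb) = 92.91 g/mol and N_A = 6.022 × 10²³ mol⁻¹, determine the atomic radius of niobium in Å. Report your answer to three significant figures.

1.43 Å

For a BCC cell (Z = 2), a³ = Z·M/(N_A·ρ) = 2 × 92.91 / (6.022 × 10²³ × 8.640) = 3.571 × 10^-23 cm³, so a = 3.293 × 10^-8 cm = 3.293 Å.
Atoms touch along the body diagonal, so √3·a = 4r, so r = 0.4330 × a = 1.43 Å.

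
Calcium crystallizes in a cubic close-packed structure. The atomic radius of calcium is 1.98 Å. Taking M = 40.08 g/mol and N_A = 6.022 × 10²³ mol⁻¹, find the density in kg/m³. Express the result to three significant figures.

1520 kg/m³

In an FCC lattice, atoms touch along the face diagonal, so √2·a = 4r, giving a = 5.600 Å = 5.600 × 10^-8 cm.
With Z = 4, ρ = Z·M/(N_A·a³) = 4 × 40.08 / (6.022 × 10²³ × 1.756 × 10^-22) = 1.516 g/cm³ = 1520 kg/m³.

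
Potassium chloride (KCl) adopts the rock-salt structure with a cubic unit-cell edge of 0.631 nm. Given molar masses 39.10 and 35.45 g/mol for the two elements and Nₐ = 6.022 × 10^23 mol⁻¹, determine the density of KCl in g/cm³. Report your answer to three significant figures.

1.97 g/cm³

The rock-salt structure contains Z = 4 formula units per cell; M(KCl) = 39.10 + 35.45 = 74.55 g/mol.
a³ = (6.310 × 10^-8 cm)³ = 2.512 × 10^-22 cm³.
ρ = 4 × 74.55 / (6.022 × 10²³ × 2.512 × 10^-22) = 1.971 g/cm³.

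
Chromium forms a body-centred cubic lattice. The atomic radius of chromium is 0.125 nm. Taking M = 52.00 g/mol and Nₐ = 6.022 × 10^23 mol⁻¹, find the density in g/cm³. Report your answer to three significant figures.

7.18 g/cm³

In a BCC lattice, atoms touch along the body diagonal, so √3·a = 4r, giving a = 0.2887 nm = 2.887 × 10^-8 cm.
With Z = 2, ρ = Z·M/(N_A·a³) = 2 × 52.00 / (6.022 × 10²³ × 2.406 × 10^-23) = 7.179 g/cm³.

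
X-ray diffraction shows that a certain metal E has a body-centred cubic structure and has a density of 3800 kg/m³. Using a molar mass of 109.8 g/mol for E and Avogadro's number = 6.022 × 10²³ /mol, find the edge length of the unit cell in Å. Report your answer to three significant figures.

4.58 Å

With Z = 2 atoms per BCC cell, a³ = Z·M/(N_A·ρ) = 2 × 109.8 / (6.022 × 10²³ × 3.800 g/cm³) = 9.596 × 10^-23 cm³.
a = (9.596 × 10^-23)^(1/3) = 4.578 × 10^-8 cm = 4.58 Å.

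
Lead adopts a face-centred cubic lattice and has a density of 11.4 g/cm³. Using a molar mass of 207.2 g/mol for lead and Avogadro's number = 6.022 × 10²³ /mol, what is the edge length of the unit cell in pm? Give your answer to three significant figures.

With Z = 4 atoms per FCC cell, a³ = Z·M/(N_A·ρ) = 4 × 207.2 / (6.022 × 10²³ × 11.40 g/cm³) = 1.207 × 10^-22 cm³.
a = (1.207 × 10^-22)^(1/3) = 4.942 × 10^-8 cm = 494 pm.

494 pm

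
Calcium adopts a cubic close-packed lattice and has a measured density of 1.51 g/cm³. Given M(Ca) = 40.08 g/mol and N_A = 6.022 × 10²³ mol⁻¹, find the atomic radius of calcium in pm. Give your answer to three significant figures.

For an FCC cell (Z = 4), a³ = Z·M/(N_A·ρ) = 4 × 40.08 / (6.022 × 10²³ × 1.510) = 1.763 × 10^-22 cm³, so a = 5.607 × 10^-8 cm = 560.7 pm.
Atoms touch along the face diagonal, so √2·a = 4r, so r = 0.3536 × a = 198 pm.

198 pm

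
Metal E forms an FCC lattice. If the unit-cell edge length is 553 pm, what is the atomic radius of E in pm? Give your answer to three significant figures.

196 pm

In an FCC lattice, atoms touch along the face diagonal, so √2·a = 4r.
r = √2·a/4 = 1.4142 × 553 / 4 = 196 pm.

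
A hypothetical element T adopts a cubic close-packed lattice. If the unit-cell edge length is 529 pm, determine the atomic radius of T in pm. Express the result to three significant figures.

In an FCC lattice, atoms touch along the face diagonal, so √2·a = 4r.
r = √2·a/4 = 1.4142 × 529 / 4 = 187 pm.

187 pm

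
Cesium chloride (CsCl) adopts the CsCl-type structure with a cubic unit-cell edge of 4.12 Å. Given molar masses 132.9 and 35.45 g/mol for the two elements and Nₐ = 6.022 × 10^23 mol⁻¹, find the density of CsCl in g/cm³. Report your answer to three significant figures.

The CsCl-type structure contains Z = 1 formula unit per cell; M(CsCl) = 132.9 + 35.45 = 168.35 g/mol.
a³ = (4.120 × 10^-8 cm)³ = 6.993 × 10^-23 cm³.
ρ = 1 × 168.35 / (6.022 × 10²³ × 6.993 × 10^-23) = 3.997 g/cm³.

4.00 g/cm³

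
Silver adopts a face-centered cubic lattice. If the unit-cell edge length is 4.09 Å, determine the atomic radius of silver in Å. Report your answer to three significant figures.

In an FCC lattice, atoms touch along the face diagonal, so √2·a = 4r.
r = √2·a/4 = 1.4142 × 4.09 / 4 = 1.45 Å.

1.45 Å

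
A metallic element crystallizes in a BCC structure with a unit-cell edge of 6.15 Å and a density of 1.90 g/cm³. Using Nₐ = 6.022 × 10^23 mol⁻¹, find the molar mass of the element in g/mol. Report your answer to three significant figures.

133 g/mol

A BCC cell has Z = 2 atoms; a = 6.150 × 10^-8 cm.
M = ρ·N_A·a³/Z = 1.90 × 6.022 × 10²³ × 2.326 × 10^-22 / 2 = 133 g/mol.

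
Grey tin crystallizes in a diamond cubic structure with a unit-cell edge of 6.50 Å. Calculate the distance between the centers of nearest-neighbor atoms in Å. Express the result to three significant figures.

2.81 Å

In a diamond cubic structure, nearest neighbors lie along the body diagonal with √3·a = 8r; the nearest-neighbor distance equals 2r = 0.4330·a.
d = 0.4330 × 6.50 = 2.81 Å.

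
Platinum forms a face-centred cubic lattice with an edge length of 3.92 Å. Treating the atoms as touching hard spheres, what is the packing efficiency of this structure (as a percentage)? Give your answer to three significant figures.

74.0%

In an FCC lattice atoms touch along the face diagonal, so √2·a = 4r, so r = 0.3536a = 1.386 Å.
Packing fraction = Z·(4/3)πr³ / a³ = 4 × (4/3)π × (1.386)³ / (3.92)³ = 0.7405 = 74.0%.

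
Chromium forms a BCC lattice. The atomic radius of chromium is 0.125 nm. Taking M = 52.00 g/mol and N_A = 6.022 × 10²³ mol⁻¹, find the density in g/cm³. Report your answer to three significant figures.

7.18 g/cm³

In a BCC lattice, atoms touch along the body diagonal, so √3·a = 4r, giving a = 0.2887 nm = 2.887 × 10^-8 cm.
With Z = 2, ρ = Z·M/(N_A·a³) = 2 × 52.00 / (6.022 × 10²³ × 2.406 × 10^-23) = 7.179 g/cm³.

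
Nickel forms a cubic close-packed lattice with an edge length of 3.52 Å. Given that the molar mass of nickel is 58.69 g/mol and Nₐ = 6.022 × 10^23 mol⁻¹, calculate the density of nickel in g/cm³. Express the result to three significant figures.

8.94 g/cm³

An FCC unit cell contains Z = 4 atoms.
Cell volume: a³ = (3.52 Å)³ = (3.520 × 10^-8 cm)³ = 4.361 × 10^-23 cm³.
ρ = Z·M/(N_A·a³) = 4 × 58.69 / (6.022 × 10²³ × 4.361 × 10^-23) = 8.938 g/cm³.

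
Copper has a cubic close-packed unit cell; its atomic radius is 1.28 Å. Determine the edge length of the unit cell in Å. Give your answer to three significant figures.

In an FCC lattice, atoms touch along the face diagonal, so √2·a = 4r.
a = 4r/√2 = 4 × 1.28 / 1.4142 = 3.62 Å.

3.62 Å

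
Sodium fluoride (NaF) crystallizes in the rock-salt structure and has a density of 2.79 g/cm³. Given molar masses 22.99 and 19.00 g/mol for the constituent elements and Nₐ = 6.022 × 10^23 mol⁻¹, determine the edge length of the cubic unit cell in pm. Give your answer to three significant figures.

M(NaF) = 41.99 g/mol; Z = 4 formula units per cell.
a³ = Z·M/(N_A·ρ) = 4 × 41.99 / (6.022 × 10²³ × 2.79) = 9.997 × 10^-23 cm³, so a = 4.641 × 10^-8 cm = 464 pm.

464 pm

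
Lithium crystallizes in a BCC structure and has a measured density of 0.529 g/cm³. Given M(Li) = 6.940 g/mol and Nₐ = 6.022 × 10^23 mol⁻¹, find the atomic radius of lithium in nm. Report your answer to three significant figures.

0.152 nm

For a BCC cell (Z = 2), a³ = Z·M/(N_A·ρ) = 2 × 6.940 / (6.022 × 10²³ × 0.5290) = 4.357 × 10^-23 cm³, so a = 3.519 × 10^-8 cm = 0.3519 nm.
Atoms touch along the body diagonal, so √3·a = 4r, so r = 0.4330 × a = 0.152 nm.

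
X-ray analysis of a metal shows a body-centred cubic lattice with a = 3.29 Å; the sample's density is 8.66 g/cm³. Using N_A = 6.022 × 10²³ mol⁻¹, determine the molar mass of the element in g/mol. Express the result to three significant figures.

92.9 g/mol

A BCC cell has Z = 2 atoms; a = 3.290 × 10^-8 cm.
M = ρ·N_A·a³/Z = 8.66 × 6.022 × 10²³ × 3.561 × 10^-23 / 2 = 92.9 g/mol.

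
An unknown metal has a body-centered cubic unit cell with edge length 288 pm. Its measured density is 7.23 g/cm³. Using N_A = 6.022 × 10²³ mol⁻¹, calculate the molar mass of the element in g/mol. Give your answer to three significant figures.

52.0 g/mol

A BCC cell has Z = 2 atoms; a = 2.880 × 10^-8 cm.
M = ρ·N_A·a³/Z = 7.23 × 6.022 × 10²³ × 2.389 × 10^-23 / 2 = 52.0 g/mol.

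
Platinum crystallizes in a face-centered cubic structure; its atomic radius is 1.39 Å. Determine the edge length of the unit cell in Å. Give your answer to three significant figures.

3.93 Å

In an FCC lattice, atoms touch along the face diagonal, so √2·a = 4r.
a = 4r/√2 = 4 × 1.39 / 1.4142 = 3.93 Å.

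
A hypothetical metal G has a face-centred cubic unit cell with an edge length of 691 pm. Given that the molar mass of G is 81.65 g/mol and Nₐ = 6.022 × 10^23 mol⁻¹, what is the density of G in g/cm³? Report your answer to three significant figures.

1.64 g/cm³

An FCC unit cell contains Z = 4 atoms.
Cell volume: a³ = (691 pm)³ = (6.910 × 10^-8 cm)³ = 3.299 × 10^-22 cm³.
ρ = Z·M/(N_A·a³) = 4 × 81.65 / (6.022 × 10²³ × 3.299 × 10^-22) = 1.644 g/cm³.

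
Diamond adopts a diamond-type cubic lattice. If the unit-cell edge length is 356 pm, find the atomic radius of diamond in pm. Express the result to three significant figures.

In a diamond cubic lattice, nearest neighbors lie along the body diagonal with √3·a = 8r.
r = √3·a/8 = 1.7321 × 356 / 8 = 77.1 pm.

77.1 pm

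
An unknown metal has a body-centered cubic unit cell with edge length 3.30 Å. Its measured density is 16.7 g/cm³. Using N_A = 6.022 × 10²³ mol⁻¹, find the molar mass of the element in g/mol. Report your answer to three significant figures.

181 g/mol

A BCC cell has Z = 2 atoms; a = 3.300 × 10^-8 cm.
M = ρ·N_A·a³/Z = 16.7 × 6.022 × 10²³ × 3.594 × 10^-23 / 2 = 181 g/mol.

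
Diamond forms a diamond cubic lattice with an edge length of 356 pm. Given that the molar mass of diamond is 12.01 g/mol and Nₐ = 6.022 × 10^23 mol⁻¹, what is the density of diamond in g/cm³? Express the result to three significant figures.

A diamond cubic unit cell contains Z = 8 atoms.
Cell volume: a³ = (356 pm)³ = (3.560 × 10^-8 cm)³ = 4.512 × 10^-23 cm³.
ρ = Z·M/(N_A·a³) = 8 × 12.01 / (6.022 × 10²³ × 4.512 × 10^-23) = 3.536 g/cm³.

3.54 g/cm³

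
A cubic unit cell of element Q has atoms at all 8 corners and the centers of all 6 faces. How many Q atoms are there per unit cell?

Corner atoms are shared by 8 cells (1/8 each), face atoms by 2 (1/2 each).
Net atoms = 8 × 1/8 + 6 × 1/2 = 1 + 3 = 4.

4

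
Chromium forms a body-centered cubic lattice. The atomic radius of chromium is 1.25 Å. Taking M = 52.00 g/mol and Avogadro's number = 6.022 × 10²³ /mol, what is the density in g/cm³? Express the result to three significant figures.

7.18 g/cm³

In a BCC lattice, atoms touch along the body diagonal, so √3·a = 4r, giving a = 2.887 Å = 2.887 × 10^-8 cm.
With Z = 2, ρ = Z·M/(N_A·a³) = 2 × 52.00 / (6.022 × 10²³ × 2.406 × 10^-23) = 7.179 g/cm³.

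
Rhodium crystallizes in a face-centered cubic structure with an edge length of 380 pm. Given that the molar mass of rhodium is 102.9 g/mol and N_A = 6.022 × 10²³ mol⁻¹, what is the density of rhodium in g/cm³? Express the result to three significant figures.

12.5 g/cm³

An FCC unit cell contains Z = 4 atoms.
Cell volume: a³ = (380 pm)³ = (3.800 × 10^-8 cm)³ = 5.487 × 10^-23 cm³.
ρ = Z·M/(N_A·a³) = 4 × 102.9 / (6.022 × 10²³ × 5.487 × 10^-23) = 12.46 g/cm³.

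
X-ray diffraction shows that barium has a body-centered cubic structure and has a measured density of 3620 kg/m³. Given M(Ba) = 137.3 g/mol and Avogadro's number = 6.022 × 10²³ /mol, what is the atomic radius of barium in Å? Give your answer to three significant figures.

For a BCC cell (Z = 2), a³ = Z·M/(N_A·ρ) = 2 × 137.3 / (6.022 × 10²³ × 3.620) = 1.260 × 10^-22 cm³, so a = 5.013 × 10^-8 cm = 5.013 Å.
Atoms touch along the body diagonal, so √3·a = 4r, so r = 0.4330 × a = 2.17 Å.

2.17 Å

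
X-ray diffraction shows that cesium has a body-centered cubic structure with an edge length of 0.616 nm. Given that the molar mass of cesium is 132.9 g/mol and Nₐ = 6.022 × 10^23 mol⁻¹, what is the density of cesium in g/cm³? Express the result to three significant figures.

1.89 g/cm³

A BCC unit cell contains Z = 2 atoms.
Cell volume: a³ = (0.616 nm)³ = (6.160 × 10^-8 cm)³ = 2.337 × 10^-22 cm³.
ρ = Z·M/(N_A·a³) = 2 × 132.9 / (6.022 × 10²³ × 2.337 × 10^-22) = 1.888 g/cm³.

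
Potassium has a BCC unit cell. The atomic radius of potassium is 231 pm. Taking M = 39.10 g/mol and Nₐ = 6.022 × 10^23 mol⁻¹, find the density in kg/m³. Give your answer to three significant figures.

855 kg/m³

In a BCC lattice, atoms touch along the body diagonal, so √3·a = 4r, giving a = 533.5 pm = 5.335 × 10^-8 cm.
With Z = 2, ρ = Z·M/(N_A·a³) = 2 × 39.10 / (6.022 × 10²³ × 1.518 × 10^-22) = 0.8553 g/cm³ = 855 kg/m³.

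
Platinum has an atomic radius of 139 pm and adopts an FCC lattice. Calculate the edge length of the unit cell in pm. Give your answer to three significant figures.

In an FCC lattice, atoms touch along the face diagonal, so √2·a = 4r.
a = 4r/√2 = 4 × 139 / 1.4142 = 393 pm.

393 pm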